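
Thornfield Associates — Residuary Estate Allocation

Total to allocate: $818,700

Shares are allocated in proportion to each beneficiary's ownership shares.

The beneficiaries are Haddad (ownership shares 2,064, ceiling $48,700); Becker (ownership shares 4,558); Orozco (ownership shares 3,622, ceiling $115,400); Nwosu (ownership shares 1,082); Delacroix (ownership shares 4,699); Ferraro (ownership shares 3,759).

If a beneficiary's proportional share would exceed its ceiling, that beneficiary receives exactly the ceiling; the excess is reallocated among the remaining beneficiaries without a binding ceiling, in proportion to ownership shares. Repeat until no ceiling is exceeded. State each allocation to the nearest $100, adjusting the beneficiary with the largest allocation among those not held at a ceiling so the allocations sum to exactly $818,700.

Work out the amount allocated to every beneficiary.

Haddad: $48,700 · Becker: $211,600 · Orozco: $115,400 · Nwosu: $50,200 · Delacroix: $218,300 · Ferraro: $174,500

Total ownership shares = 19,784.
Unconstrained shares: Haddad 85,412.29; Becker 188,618.81; Orozco 149,885.33; Nwosu 44,775.24; Delacroix 194,453.66; Ferraro 155,554.66.
Held at cap: Haddad ($48,700), Orozco ($115,400); remaining pool $654,600 reallocated over remaining ownership shares 14,098.
Redistributed shares: Becker 211,637.59 → $211,600; Nwosu 50,239.55 → $50,200; Delacroix 218,184.52 → $218,200; Ferraro 174,538.33 → $174,500.
Rounding difference +$100 applied to Delacroix → $218,300.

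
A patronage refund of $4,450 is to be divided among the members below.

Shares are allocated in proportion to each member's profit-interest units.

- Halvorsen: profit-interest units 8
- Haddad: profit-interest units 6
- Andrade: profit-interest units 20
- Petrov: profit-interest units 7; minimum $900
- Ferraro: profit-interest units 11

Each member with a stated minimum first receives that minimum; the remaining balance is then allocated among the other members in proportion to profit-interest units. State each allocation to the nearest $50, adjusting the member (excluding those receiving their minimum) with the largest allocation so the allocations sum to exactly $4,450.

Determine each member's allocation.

Halvorsen: $650; Haddad: $450; Andrade: $1,600; Petrov: $900; Ferraro: $850

Fund the minimums — Petrov $900. Balance $3,550.
Balance split over remaining profit-interest units 45: Halvorsen 631.11 → $650; Haddad 473.33 → $450; Andrade 1,577.78 → $1,600; Ferraro 867.78 → $850.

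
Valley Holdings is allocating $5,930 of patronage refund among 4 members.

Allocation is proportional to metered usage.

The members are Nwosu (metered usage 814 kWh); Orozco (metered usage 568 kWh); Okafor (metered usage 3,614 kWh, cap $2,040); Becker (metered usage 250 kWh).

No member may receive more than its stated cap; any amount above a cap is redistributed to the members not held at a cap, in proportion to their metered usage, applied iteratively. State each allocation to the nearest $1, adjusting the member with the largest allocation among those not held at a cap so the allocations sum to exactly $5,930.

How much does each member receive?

Metered usage total: 5,246.
Proportional shares (ignoring caps): Nwosu 920.13; Orozco 642.06; Okafor 4,085.21; Becker 282.60.
Capped: Okafor ($2,040); balance $3,890 reallocated over remaining metered usage 1,632.
Remaining shares: Nwosu 1,940.23 → $1,940; Orozco 1,353.87 → $1,354; Becker 595.89 → $596.

Nwosu: $1,940 | Orozco: $1,354 | Okafor: $2,040 | Becker: $596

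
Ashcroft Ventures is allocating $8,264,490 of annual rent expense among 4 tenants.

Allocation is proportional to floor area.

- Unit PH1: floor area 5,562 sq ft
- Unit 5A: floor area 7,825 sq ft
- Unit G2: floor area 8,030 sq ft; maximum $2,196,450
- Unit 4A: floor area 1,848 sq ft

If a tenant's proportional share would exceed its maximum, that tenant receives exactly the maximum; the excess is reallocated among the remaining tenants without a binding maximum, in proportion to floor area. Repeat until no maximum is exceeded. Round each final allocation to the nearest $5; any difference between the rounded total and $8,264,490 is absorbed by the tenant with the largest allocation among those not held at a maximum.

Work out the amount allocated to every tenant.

Floor area total: 23,265.
Pro-rata shares before constraints: Unit PH1 1,975,804.57; Unit 5A 2,779,696.29; Unit G2 2,852,519.01; Unit 4A 656,470.13.
Capped: Unit G2 ($2,196,450); residual $6,068,040 reallocated over remaining floor area 15,235.
Remaining shares: Unit PH1 2,215,322.51 → $2,215,325; Unit 5A 3,116,666.43 → $3,116,665; Unit 4A 736,051.06 → $736,050.

Unit PH1: $2,215,325; Unit 5A: $3,116,665; Unit G2: $2,196,450; Unit 4A: $736,050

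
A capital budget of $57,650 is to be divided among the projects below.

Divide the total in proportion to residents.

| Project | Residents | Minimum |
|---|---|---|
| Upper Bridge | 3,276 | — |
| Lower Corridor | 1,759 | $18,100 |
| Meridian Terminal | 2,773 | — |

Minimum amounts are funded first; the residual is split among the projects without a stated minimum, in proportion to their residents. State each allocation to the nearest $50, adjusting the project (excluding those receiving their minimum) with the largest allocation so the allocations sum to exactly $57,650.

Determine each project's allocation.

Guaranteed amounts: Lower Corridor $18,100. Remaining pool $39,550.
Remaining pool split over remaining residents 6,049: Upper Bridge 21,419.38 → $21,400; Meridian Terminal 18,130.62 → $18,150.

Upper Bridge: $21,400; Lower Corridor: $18,100; Meridian Terminal: $18,150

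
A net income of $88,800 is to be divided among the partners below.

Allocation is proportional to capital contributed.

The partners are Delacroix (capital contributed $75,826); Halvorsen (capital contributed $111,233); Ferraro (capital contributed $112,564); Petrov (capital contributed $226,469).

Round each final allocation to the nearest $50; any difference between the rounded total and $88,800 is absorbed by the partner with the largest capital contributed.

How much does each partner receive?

Delacroix: $12,800; Halvorsen: $18,800; Ferraro: $19,000; Petrov: $38,200

Capital contributed total: 526,092.
Unrounded shares: Delacroix 75,826/526,092 × $88,800 = 12,798.80; Halvorsen 111,233/526,092 × $88,800 = 18,775.21; Ferraro 112,564/526,092 × $88,800 = 18,999.88; Petrov 226,469/526,092 × $88,800 = 38,226.10.
At nearest $50: Delacroix $12,800; Halvorsen $18,800; Ferraro $19,000; Petrov $38,250. Sum = $88,850.
Difference $88,800 − $88,850 = −$50 applied to largest capital contributed (Petrov): Petrov becomes $38,200.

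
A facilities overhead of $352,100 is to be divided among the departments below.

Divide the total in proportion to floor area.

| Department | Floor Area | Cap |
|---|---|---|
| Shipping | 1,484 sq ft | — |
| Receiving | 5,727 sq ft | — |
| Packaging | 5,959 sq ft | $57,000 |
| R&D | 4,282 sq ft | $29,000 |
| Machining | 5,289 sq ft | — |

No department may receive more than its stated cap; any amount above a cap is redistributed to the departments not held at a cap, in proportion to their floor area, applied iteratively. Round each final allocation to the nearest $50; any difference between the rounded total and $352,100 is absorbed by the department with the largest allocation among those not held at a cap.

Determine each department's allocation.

Combined floor area = 22,741.
Proportional shares (ignoring caps): Shipping 22,976.84; Receiving 88,671.42; Packaging 92,263.48; R&D 66,298.41; Machining 81,889.84.
Capped: Packaging ($57,000), R&D ($29,000); residual $266,100 reallocated over remaining floor area 12,500.
Redistributed shares: Shipping 31,591.39 → $31,600; Receiving 121,916.38 → $121,900; Machining 112,592.23 → $112,600.

Shipping: $31,600 · Receiving: $121,900 · Packaging: $57,000 · R&D: $29,000 · Machining: $112,600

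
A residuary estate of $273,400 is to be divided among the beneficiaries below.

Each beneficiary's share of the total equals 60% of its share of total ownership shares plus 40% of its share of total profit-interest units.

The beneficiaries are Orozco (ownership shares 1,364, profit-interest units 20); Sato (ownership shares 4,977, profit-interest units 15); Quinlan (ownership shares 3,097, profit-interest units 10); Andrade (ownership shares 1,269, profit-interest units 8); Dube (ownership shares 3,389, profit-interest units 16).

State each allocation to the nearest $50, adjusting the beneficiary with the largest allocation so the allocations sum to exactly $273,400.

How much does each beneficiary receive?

Orozco: $47,550 | Sato: $81,700 | Quinlan: $51,900 | Andrade: $27,450 | Dube: $64,800

Ownership shares total 14,096; profit-interest units total 69.
Blended shares (60% ownership shares + 40% profit-interest units): Orozco 0.1740; Sato 0.2988; Quinlan 0.1898; Andrade 0.1004; Dube 0.2370.
Proportional shares: Orozco 47,571.89; Sato 81,692.97; Quinlan 51,890.13; Andrade 27,447.21; Dube 64,797.80.
At nearest $50: Orozco $47,550; Sato $81,700; Quinlan $51,900; Andrade $27,450; Dube $64,800. Sum = $273,400.
Rounded total matches; no reconciliation needed.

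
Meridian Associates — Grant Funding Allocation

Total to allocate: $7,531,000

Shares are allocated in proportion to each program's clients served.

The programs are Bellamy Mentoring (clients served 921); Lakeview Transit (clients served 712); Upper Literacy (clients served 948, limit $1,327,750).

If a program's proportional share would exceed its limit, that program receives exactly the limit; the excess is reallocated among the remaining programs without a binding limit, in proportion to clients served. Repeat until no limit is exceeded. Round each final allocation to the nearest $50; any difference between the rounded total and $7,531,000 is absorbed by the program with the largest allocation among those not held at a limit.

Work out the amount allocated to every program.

Clients served total: 2,581.
Proportional shares (ignoring caps): Bellamy Mentoring 2,687,350.25; Lakeview Transit 2,077,517.24; Upper Literacy 2,766,132.51.
Capped: Upper Literacy ($1,327,750); residual $6,203,250 reallocated over remaining clients served 1,633.
Shares after redistribution: Bellamy Mentoring 3,498,587.42 → $3,498,600; Lakeview Transit 2,704,662.58 → $2,704,650.

Bellamy Mentoring: $3,498,600 | Lakeview Transit: $2,704,650 | Upper Literacy: $1,327,750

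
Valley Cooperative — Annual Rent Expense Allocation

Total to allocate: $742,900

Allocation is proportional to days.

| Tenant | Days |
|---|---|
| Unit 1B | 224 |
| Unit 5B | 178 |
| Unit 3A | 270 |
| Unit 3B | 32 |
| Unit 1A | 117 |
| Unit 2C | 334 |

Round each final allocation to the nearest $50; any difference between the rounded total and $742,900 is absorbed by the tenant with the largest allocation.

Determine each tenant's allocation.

Combined days = 1,155.
Raw shares: Unit 1B 224/1,155 × $742,900 = 144,077.58; Unit 5B 178/1,155 × $742,900 = 114,490.22; Unit 3A 270/1,155 × $742,900 = 173,664.94; Unit 3B 32/1,155 × $742,900 = 20,582.51; Unit 1A 117/1,155 × $742,900 = 75,254.81; Unit 2C 334/1,155 × $742,900 = 214,829.96.
At nearest $50: Unit 1B $144,100; Unit 5B $114,500; Unit 3A $173,650; Unit 3B $20,600; Unit 1A $75,250; Unit 2C $214,850. Sum = $742,950.
Difference $742,900 − $742,950 = −$50 applied to largest allocation (Unit 2C): Unit 2C becomes $214,800.

Unit 1B: $144,100; Unit 5B: $114,500; Unit 3A: $173,650; Unit 3B: $20,600; Unit 1A: $75,250; Unit 2C: $214,800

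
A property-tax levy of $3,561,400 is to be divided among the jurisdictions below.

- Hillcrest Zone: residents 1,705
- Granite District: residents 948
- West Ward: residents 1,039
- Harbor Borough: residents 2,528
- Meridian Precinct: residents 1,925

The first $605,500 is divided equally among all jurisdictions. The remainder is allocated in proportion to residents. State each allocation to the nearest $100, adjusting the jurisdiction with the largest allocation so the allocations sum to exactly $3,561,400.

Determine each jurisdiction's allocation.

First tranche $605,500 split equally: $121,100 each.
Remainder $2,955,900 by residents (total 8,145): Hillcrest Zone 618,761.14 → $618,800; Granite District 344,038.45 → $344,000; West Ward 377,063.24 → $377,100; Harbor Borough 917,435.87 → $917,400; Meridian Precinct 698,601.29 → $698,600.
Totals: Hillcrest Zone $121,100 + $618,800 = $739,900; Granite District $121,100 + $344,000 = $465,100; West Ward $121,100 + $377,100 = $498,200; Harbor Borough $121,100 + $917,400 = $1,038,500; Meridian Precinct $121,100 + $698,600 = $819,700.

Hillcrest Zone: $739,900 · Granite District: $465,100 · West Ward: $498,200 · Harbor Borough: $1,038,500 · Meridian Precinct: $819,700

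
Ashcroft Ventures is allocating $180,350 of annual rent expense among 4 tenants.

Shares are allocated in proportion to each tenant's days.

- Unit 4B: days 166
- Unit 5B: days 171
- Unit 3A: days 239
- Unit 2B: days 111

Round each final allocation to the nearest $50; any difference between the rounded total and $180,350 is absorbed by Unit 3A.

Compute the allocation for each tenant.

Total days = 687.
Unrounded shares: Unit 4B 166/687 × $180,350 = 43,578.02; Unit 5B 171/687 × $180,350 = 44,890.61; Unit 3A 239/687 × $180,350 = 62,741.85; Unit 2B 111/687 × $180,350 = 29,139.52.
At nearest $50: Unit 4B $43,600; Unit 5B $44,900; Unit 3A $62,750; Unit 2B $29,150. Sum = $180,400.
Difference $180,350 − $180,400 = −$50 applied to Unit 3A: Unit 3A becomes $62,700.

Unit 4B: $43,600 · Unit 5B: $44,900 · Unit 3A: $62,700 · Unit 2B: $29,150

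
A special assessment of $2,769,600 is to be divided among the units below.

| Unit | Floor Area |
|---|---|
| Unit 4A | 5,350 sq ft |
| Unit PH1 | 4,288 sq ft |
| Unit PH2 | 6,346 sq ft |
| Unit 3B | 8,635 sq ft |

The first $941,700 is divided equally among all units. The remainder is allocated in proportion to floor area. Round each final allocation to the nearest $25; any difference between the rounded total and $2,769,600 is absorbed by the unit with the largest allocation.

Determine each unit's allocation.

Unit 4A: $632,650 | Unit PH1: $553,800 | Unit PH2: $706,600 | Unit 3B: $876,550

Equal tier: $941,700 ÷ 4 = $235,425 apiece.
Remainder $1,827,900 by floor area (total 24,619): Unit 4A 397,224.30 → $397,225; Unit PH1 318,373.42 → $318,375; Unit PH2 471,174.84 → $471,175; Unit 3B 641,127.44 → $641,125.
Totals: Unit 4A $235,425 + $397,225 = $632,650; Unit PH1 $235,425 + $318,375 = $553,800; Unit PH2 $235,425 + $471,175 = $706,600; Unit 3B $235,425 + $641,125 = $876,550.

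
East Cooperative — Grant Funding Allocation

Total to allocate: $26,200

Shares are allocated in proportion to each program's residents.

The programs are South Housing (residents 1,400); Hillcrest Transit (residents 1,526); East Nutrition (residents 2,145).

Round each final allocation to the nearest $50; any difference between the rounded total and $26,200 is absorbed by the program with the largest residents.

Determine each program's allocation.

Sum of residents: 5,071.
Raw shares: South Housing 1,400/5,071 × $26,200 = 7,233.29; Hillcrest Transit 1,526/5,071 × $26,200 = 7,884.28; East Nutrition 2,145/5,071 × $26,200 = 11,082.43.
Rounded to nearest $50: South Housing $7,250; Hillcrest Transit $7,900; East Nutrition $11,100. Sum = $26,250.
Difference $26,200 − $26,250 = −$50 applied to largest residents (East Nutrition): East Nutrition becomes $11,050.

South Housing: $7,250; Hillcrest Transit: $7,900; East Nutrition: $11,050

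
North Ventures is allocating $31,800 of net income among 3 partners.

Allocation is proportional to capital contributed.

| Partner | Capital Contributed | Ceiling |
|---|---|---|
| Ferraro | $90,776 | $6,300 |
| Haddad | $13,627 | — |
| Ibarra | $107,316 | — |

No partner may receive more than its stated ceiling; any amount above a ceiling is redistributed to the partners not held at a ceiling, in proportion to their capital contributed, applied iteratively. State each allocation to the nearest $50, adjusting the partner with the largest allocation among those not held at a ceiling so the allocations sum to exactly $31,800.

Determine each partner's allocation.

Ferraro: $6,300 | Haddad: $2,850 | Ibarra: $22,650

Combined capital contributed = 211,719.
Unconstrained shares: Ferraro 13,634.47; Haddad 2,046.76; Ibarra 16,118.76.
Capped: Ferraro ($6,300); residual $25,500 reallocated over remaining capital contributed 120,943.
Shares after redistribution: Haddad 2,873.16 → $2,850; Ibarra 22,626.84 → $22,650.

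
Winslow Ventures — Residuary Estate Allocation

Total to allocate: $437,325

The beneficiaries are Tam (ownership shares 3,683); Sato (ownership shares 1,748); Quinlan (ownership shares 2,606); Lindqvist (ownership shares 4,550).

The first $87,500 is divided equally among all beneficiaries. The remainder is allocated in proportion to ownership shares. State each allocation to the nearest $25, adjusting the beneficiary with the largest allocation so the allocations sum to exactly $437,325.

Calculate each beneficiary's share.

Tam: $124,225 · Sato: $70,450 · Quinlan: $94,300 · Lindqvist: $148,350

$87,500 shared equally gives $21,875 per beneficiary.
Remainder $349,825 by ownership shares (total 12,587): Tam 102,360.01 → $102,350; Sato 48,581.40 → $48,575; Quinlan 72,427.42 → $72,425; Lindqvist 126,456.17 → $126,450.
Rounding difference +$25 on remainder applied to Lindqvist.
Totals: Tam $21,875 + $102,350 = $124,225; Sato $21,875 + $48,575 = $70,450; Quinlan $21,875 + $72,425 = $94,300; Lindqvist $21,875 + $126,475 = $148,350.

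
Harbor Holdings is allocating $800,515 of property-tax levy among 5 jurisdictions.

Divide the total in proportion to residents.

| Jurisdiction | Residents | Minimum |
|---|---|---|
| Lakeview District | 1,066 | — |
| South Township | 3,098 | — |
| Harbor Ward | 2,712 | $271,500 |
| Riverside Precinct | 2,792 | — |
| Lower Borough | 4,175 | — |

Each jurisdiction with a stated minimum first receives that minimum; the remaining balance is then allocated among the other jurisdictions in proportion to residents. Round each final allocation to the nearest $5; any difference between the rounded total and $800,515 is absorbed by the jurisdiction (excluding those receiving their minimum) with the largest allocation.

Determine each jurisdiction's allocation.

Lakeview District: $50,665; South Township: $147,235; Harbor Ward: $271,500; Riverside Precinct: $132,695; Lower Borough: $198,420

Minimums first: Harbor Ward $271,500. Residual $529,015.
Residual split over remaining residents 11,131: Lakeview District 50,663.01 → $50,665; South Township 147,236.41 → $147,235; Riverside Precinct 132,693.37 → $132,695; Lower Borough 198,422.21 → $198,420.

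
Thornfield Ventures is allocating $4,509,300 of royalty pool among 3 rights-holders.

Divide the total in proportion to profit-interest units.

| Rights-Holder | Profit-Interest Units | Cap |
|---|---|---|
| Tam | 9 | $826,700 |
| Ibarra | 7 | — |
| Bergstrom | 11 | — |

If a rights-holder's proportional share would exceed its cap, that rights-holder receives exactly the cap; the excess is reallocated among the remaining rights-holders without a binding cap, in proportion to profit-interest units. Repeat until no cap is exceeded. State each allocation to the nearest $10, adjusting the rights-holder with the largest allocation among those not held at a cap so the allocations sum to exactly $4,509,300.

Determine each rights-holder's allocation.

Tam: $826,700; Ibarra: $1,432,120; Bergstrom: $2,250,480

Combined profit-interest units = 27.
Unconstrained shares: Tam 1,503,100.00; Ibarra 1,169,077.78; Bergstrom 1,837,122.22.
Held at cap: Tam ($826,700); balance $3,682,600 reallocated over remaining profit-interest units 18.
Remaining shares: Ibarra 1,432,122.22 → $1,432,120; Bergstrom 2,250,477.78 → $2,250,480.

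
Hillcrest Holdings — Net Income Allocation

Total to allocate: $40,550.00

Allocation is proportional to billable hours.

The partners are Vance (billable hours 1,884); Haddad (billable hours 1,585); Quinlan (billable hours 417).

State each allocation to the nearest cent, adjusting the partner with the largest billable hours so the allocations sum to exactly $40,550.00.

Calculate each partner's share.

Total billable hours = 1,884 + 1,585 + 417 = 3,886.
Unrounded shares: Vance 19,659.3412; Haddad 16,539.3078; Quinlan 4,351.3510.
Rounded to nearest cent: Vance $19,659.34; Haddad $16,539.31; Quinlan $4,351.35. Sum = $40,550.00.
Rounded total matches; no reconciliation needed.

Vance: $19,659.34 · Haddad: $16,539.31 · Quinlan: $4,351.35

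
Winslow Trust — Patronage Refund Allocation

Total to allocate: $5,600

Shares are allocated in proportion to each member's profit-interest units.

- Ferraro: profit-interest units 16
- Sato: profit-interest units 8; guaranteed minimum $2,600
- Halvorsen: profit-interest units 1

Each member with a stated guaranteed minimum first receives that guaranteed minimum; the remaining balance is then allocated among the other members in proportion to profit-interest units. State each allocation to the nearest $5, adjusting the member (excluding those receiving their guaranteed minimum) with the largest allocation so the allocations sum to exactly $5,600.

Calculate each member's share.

Fund the minimums — Sato $2,600. Balance $3,000.
Balance split over remaining profit-interest units 17: Ferraro 2,823.53 → $2,825; Halvorsen 176.47 → $175.

Ferraro: $2,825 | Sato: $2,600 | Halvorsen: $175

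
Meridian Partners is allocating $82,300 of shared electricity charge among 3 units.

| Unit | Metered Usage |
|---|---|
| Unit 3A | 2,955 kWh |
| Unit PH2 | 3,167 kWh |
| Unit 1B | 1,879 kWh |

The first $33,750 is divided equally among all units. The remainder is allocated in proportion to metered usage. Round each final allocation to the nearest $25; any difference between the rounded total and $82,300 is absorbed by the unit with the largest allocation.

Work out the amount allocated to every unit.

Unit 3A: $29,175; Unit PH2: $30,475; Unit 1B: $22,650

Equal tier: $33,750 ÷ 3 = $11,250 apiece.
Remainder $48,550 by metered usage (total 8,001): Unit 3A 17,930.91 → $17,925; Unit PH2 19,217.33 → $19,225; Unit 1B 11,401.76 → $11,400.
Totals: Unit 3A $11,250 + $17,925 = $29,175; Unit PH2 $11,250 + $19,225 = $30,475; Unit 1B $11,250 + $11,400 = $22,650.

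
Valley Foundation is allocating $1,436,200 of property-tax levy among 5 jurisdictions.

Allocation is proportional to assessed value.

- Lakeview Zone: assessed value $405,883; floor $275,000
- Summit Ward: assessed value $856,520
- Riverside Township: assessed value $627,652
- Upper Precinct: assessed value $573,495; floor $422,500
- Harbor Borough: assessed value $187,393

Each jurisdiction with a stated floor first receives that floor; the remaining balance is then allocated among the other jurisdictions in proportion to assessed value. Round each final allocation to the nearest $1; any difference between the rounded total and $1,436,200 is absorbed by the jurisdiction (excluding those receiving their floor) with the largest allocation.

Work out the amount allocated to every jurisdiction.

Guaranteed amounts: Lakeview Zone $275,000; Upper Precinct $422,500. Residual $738,700.
Residual split over remaining assessed value 1,671,565: Summit Ward 378,514.34 → $378,514; Riverside Township 277,372.72 → $277,373; Harbor Borough 82,812.94 → $82,813.

Lakeview Zone: $275,000; Summit Ward: $378,514; Riverside Township: $277,373; Upper Precinct: $422,500; Harbor Borough: $82,813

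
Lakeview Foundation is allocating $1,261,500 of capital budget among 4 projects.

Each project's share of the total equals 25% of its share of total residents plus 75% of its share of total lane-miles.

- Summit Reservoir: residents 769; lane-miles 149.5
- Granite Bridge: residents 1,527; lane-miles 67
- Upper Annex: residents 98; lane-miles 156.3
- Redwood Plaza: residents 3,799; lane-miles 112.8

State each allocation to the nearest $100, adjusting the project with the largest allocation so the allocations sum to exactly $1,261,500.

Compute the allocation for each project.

Summit Reservoir: $330,400 · Granite Bridge: $208,300 · Upper Annex: $309,500 · Redwood Plaza: $413,300

Residents total 6,193; lane-miles total 485.6.
Blended shares (25% residents + 75% lane-miles): Summit Reservoir 0.2619; Granite Bridge 0.1651; Upper Annex 0.2454; Redwood Plaza 0.3276.
Proportional shares: Summit Reservoir 330,441.13; Granite Bridge 208,301.92; Upper Annex 309,519.71; Redwood Plaza 413,237.24.
At nearest $100: Summit Reservoir $330,400; Granite Bridge $208,300; Upper Annex $309,500; Redwood Plaza $413,200. Sum = $1,261,400.
Difference $1,261,500 − $1,261,400 = +$100 applied to largest allocation (Redwood Plaza): Redwood Plaza becomes $413,300.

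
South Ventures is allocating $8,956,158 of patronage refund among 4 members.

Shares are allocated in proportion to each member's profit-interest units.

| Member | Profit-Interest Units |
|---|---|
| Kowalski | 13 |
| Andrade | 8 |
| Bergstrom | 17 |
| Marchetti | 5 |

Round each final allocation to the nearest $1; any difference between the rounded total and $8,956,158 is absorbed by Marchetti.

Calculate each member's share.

Kowalski: $2,707,676; Andrade: $1,666,262; Bergstrom: $3,540,807; Marchetti: $1,041,413

Sum of profit-interest units: 43.
Raw shares: Kowalski 13/43 × $8,956,158 = 2,707,675.67; Andrade 8/43 × $8,956,158 = 1,666,261.95; Bergstrom 17/43 × $8,956,158 = 3,540,806.65; Marchetti 5/43 × $8,956,158 = 1,041,413.72.
At nearest $1: Kowalski $2,707,676; Andrade $1,666,262; Bergstrom $3,540,807; Marchetti $1,041,414. Sum = $8,956,159.
Difference $8,956,158 − $8,956,159 = −$1 applied to Marchetti: Marchetti becomes $1,041,413.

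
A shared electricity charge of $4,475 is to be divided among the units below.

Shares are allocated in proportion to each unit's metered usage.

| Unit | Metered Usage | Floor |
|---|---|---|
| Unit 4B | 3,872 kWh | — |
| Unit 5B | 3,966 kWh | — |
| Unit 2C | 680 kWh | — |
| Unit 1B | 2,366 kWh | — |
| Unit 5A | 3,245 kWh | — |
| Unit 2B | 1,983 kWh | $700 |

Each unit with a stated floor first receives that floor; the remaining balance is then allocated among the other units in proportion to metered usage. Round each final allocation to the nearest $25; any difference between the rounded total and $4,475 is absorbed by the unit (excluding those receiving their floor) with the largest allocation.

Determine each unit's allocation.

Unit 4B: $1,025; Unit 5B: $1,075; Unit 2C: $175; Unit 1B: $625; Unit 5A: $875; Unit 2B: $700

Fund the minimums — Unit 2B $700. Remaining pool $3,775.
Remaining pool split over remaining metered usage 14,129: Unit 4B 1,034.52 → $1,025; Unit 5B 1,059.64 → $1,050; Unit 2C 181.68 → $175; Unit 1B 632.15 → $625; Unit 5A 867.00 → $875.
Rounding difference +$25 applied to Unit 5B → $1,075.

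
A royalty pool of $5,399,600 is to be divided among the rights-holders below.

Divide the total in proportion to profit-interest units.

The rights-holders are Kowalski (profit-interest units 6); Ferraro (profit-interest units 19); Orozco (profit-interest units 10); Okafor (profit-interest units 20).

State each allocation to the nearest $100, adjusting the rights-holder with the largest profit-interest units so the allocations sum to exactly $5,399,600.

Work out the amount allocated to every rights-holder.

Profit-interest units total: 55.
Raw shares: Kowalski 6/55 × $5,399,600 = 589,047.27; Ferraro 19/55 × $5,399,600 = 1,865,316.36; Orozco 10/55 × $5,399,600 = 981,745.45; Okafor 20/55 × $5,399,600 = 1,963,490.91.
Rounded to nearest $100: Kowalski $589,000; Ferraro $1,865,300; Orozco $981,700; Okafor $1,963,500. Sum = $5,399,500.
Difference $5,399,600 − $5,399,500 = +$100 applied to largest profit-interest units (Okafor): Okafor becomes $1,963,600.

Kowalski: $589,000; Ferraro: $1,865,300; Orozco: $981,700; Okafor: $1,963,600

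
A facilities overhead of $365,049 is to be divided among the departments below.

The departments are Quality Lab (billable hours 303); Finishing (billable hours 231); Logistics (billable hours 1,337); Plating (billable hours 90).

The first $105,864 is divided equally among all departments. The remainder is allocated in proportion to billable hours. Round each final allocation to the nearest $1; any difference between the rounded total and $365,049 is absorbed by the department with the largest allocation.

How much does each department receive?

Quality Lab: $66,513; Finishing: $56,997; Logistics: $203,178; Plating: $38,361

First tranche $105,864 split equally: $26,466 each.
Remainder $259,185 by billable hours (total 1,961): Quality Lab 40,047.45 → $40,047; Finishing 30,531.23 → $30,531; Logistics 176,711.04 → $176,711; Plating 11,895.28 → $11,895.
Rounding difference +$1 on remainder applied to Logistics.
Totals: Quality Lab $26,466 + $40,047 = $66,513; Finishing $26,466 + $30,531 = $56,997; Logistics $26,466 + $176,712 = $203,178; Plating $26,466 + $11,895 = $38,361.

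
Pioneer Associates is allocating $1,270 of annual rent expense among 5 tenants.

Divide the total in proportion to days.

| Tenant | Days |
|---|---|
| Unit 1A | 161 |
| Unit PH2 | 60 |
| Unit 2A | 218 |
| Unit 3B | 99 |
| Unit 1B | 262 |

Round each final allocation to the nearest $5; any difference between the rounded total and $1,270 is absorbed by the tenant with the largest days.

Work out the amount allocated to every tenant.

Unit 1A: $255 | Unit PH2: $95 | Unit 2A: $345 | Unit 3B: $155 | Unit 1B: $420

Sum of days: 800.
Unrounded shares: Unit 1A 161/800 × $1,270 = 255.59; Unit PH2 60/800 × $1,270 = 95.25; Unit 2A 218/800 × $1,270 = 346.07; Unit 3B 99/800 × $1,270 = 157.16; Unit 1B 262/800 × $1,270 = 415.93.
After rounding ($5): Unit 1A $255; Unit PH2 $95; Unit 2A $345; Unit 3B $155; Unit 1B $415. Sum = $1,265.
Difference $1,270 − $1,265 = +$5 applied to largest days (Unit 1B): Unit 1B becomes $420.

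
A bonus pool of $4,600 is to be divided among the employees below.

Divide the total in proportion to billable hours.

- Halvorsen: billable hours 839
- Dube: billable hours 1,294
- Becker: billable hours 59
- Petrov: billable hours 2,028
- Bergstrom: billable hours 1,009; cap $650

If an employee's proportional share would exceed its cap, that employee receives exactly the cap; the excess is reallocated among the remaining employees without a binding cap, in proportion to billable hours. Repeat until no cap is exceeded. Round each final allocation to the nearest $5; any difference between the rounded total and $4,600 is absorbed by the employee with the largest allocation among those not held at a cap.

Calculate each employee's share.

Halvorsen: $785 · Dube: $1,210 · Becker: $55 · Petrov: $1,900 · Bergstrom: $650

Billable hours total: 5,229.
Unconstrained shares: Halvorsen 738.08; Dube 1,138.34; Becker 51.90; Petrov 1,784.05; Bergstrom 887.63.
Cap binds for Bergstrom ($650); remaining pool $3,950 reallocated over remaining billable hours 4,220.
Remaining shares: Halvorsen 785.32 → $785; Dube 1,211.21 → $1,210; Becker 55.23 → $55; Petrov 1,898.25 → $1,900.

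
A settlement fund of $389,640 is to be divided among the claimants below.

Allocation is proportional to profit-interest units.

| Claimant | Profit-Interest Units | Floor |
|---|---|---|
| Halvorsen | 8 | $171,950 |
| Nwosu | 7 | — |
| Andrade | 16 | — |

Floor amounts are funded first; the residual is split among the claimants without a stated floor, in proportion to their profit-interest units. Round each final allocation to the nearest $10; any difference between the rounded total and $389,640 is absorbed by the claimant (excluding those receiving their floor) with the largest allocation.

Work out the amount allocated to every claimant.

Minimums first: Halvorsen $171,950. Balance $217,690.
Balance split over remaining profit-interest units 23: Nwosu 66,253.48 → $66,250; Andrade 151,436.52 → $151,440.

Halvorsen: $171,950; Nwosu: $66,250; Andrade: $151,440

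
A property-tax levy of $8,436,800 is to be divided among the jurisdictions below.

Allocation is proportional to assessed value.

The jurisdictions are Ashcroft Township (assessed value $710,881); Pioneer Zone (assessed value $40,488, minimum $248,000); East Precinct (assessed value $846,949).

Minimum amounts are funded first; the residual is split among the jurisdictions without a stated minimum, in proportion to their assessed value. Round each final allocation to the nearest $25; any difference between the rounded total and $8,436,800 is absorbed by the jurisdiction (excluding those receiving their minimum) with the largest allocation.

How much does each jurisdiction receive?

Ashcroft Township: $3,736,775 · Pioneer Zone: $248,000 · East Precinct: $4,452,025

Guaranteed amounts: Pioneer Zone $248,000. Residual $8,188,800.
Residual split over remaining assessed value 1,557,830: Ashcroft Township 3,736,776.37 → $3,736,775; East Precinct 4,452,023.63 → $4,452,025.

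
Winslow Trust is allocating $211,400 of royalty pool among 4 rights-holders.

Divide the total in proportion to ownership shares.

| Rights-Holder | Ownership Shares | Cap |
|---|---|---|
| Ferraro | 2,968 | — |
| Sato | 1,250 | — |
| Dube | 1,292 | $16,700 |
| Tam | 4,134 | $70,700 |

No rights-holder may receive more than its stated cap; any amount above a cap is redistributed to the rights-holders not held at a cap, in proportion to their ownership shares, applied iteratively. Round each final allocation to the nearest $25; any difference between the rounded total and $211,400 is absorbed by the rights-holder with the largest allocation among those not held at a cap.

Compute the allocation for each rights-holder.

Ferraro: $87,250 | Sato: $36,750 | Dube: $16,700 | Tam: $70,700

Combined ownership shares = 9,644.
Proportional shares (ignoring caps): Ferraro 65,059.64; Sato 27,400.46; Dube 28,321.11; Tam 90,618.79.
Cap binds for Dube ($16,700), Tam ($70,700); residual $124,000 reallocated over remaining ownership shares 4,218.
Shares after redistribution: Ferraro 87,252.73 → $87,250; Sato 36,747.27 → $36,750.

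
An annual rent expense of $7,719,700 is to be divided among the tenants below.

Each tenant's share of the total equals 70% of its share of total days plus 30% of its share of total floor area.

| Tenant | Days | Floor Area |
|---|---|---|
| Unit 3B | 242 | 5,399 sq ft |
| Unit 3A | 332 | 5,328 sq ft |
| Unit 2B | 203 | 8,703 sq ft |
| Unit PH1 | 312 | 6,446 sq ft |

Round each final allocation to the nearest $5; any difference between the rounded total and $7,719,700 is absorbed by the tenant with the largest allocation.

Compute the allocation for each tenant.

Unit 3B: $1,684,055 · Unit 3A: $2,124,295 · Unit 2B: $1,786,240 · Unit PH1: $2,125,110

Totals — days 1,089, floor area 25,876.
Blended shares (70% days + 30% floor area): Unit 3B 0.2182; Unit 3A 0.2752; Unit 2B 0.2314; Unit PH1 0.2753.
Proportional shares: Unit 3B 1,684,054.39; Unit 3A 2,124,294.08; Unit 2B 1,786,239.25; Unit PH1 2,125,112.27.
At nearest $5: Unit 3B $1,684,055; Unit 3A $2,124,295; Unit 2B $1,786,240; Unit PH1 $2,125,110. Sum = $7,719,700.
No rounding difference to absorb.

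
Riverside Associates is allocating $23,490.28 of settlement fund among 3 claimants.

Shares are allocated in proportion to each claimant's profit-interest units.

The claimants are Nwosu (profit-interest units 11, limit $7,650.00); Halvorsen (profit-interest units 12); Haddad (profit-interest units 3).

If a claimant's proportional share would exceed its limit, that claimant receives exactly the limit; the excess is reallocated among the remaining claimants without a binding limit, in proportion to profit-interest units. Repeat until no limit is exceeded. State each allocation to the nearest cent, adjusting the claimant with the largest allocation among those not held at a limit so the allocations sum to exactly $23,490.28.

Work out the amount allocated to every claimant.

Combined profit-interest units = 26.
Pro-rata shares before constraints: Nwosu 9,938.1954; Halvorsen 10,841.6677; Haddad 2,710.4169.
Capped: Nwosu ($7,650.00); residual $15,840.28 reallocated over remaining profit-interest units 15.
Shares after redistribution: Halvorsen 12,672.2240 → $12,672.22; Haddad 3,168.0560 → $3,168.06.

Nwosu: $7,650.00 · Halvorsen: $12,672.22 · Haddad: $3,168.06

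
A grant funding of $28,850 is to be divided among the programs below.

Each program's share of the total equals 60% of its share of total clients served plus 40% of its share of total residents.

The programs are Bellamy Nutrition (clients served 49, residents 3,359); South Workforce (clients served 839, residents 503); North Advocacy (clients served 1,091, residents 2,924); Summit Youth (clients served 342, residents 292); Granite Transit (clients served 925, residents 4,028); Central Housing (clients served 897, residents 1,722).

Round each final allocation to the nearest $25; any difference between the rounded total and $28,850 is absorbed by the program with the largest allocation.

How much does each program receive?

Clients served total 4,143; residents total 12,828.
Composite weights (60% clients served + 40% residents): Bellamy Nutrition 0.1118; South Workforce 0.1372; North Advocacy 0.2492; Summit Youth 0.0586; Granite Transit 0.2596; Central Housing 0.1836.
Unrounded shares: Bellamy Nutrition 3,226.47; South Workforce 3,957.95; North Advocacy 7,188.76; Summit Youth 1,691.60; Granite Transit 7,488.34; Central Housing 5,296.89.
At nearest $25: Bellamy Nutrition $3,225; South Workforce $3,950; North Advocacy $7,200; Summit Youth $1,700; Granite Transit $7,500; Central Housing $5,300. Sum = $28,875.
Difference $28,850 − $28,875 = −$25 applied to largest allocation (Granite Transit): Granite Transit becomes $7,475.

Bellamy Nutrition: $3,225 · South Workforce: $3,950 · North Advocacy: $7,200 · Summit Youth: $1,700 · Granite Transit: $7,475 · Central Housing: $5,300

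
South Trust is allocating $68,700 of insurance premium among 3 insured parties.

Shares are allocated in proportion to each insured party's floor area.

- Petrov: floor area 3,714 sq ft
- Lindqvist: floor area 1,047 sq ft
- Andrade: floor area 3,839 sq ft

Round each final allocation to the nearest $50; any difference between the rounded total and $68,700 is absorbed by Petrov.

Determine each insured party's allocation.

Sum of floor area: 8,600.
Raw shares: Petrov 3,714/8,600 × $68,700 = 29,668.81; Lindqvist 1,047/8,600 × $68,700 = 8,363.83; Andrade 3,839/8,600 × $68,700 = 30,667.36.
After rounding ($50): Petrov $29,650; Lindqvist $8,350; Andrade $30,650. Sum = $68,650.
Difference $68,700 − $68,650 = +$50 applied to Petrov: Petrov becomes $29,700.

Petrov: $29,700 · Lindqvist: $8,350 · Andrade: $30,650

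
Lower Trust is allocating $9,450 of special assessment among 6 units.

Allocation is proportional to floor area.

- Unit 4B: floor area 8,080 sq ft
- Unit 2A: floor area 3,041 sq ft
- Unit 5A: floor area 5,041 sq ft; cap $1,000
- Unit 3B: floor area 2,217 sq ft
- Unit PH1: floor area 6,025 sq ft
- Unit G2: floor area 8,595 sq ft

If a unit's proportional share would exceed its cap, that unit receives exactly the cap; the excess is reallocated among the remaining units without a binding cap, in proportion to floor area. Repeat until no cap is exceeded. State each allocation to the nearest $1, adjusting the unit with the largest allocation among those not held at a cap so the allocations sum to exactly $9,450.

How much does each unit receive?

Unit 4B: $2,442 · Unit 2A: $919 · Unit 5A: $1,000 · Unit 3B: $670 · Unit PH1: $1,821 · Unit G2: $2,598

Combined floor area = 32,999.
Proportional shares (ignoring caps): Unit 4B 2,313.89; Unit 2A 870.86; Unit 5A 1,443.60; Unit 3B 634.89; Unit PH1 1,725.39; Unit G2 2,461.37.
Cap binds for Unit 5A ($1,000); balance $8,450 reallocated over remaining floor area 27,958.
Remaining shares: Unit 4B 2,442.09 → $2,442; Unit 2A 919.11 → $919; Unit 3B 670.06 → $670; Unit PH1 1,820.99 → $1,821; Unit G2 2,597.74 → $2,598.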